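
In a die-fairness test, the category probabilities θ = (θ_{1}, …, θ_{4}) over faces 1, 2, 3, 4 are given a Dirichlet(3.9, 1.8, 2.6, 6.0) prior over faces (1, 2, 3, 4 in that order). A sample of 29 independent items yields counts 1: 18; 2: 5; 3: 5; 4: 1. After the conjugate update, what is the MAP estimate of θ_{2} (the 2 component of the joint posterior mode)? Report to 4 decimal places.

0.1476

The Dirichlet prior is conjugate to the Multinomial likelihood: each posterior αⱼ = prior αⱼ + observed count nⱼ.
Posterior concentration: (21.9, 6.8, 7.6, 7.0), total = 43.3.
Joint mode component: (α_{2}−1)/(Σα−K) = 5.8/39.3 = 0.1476.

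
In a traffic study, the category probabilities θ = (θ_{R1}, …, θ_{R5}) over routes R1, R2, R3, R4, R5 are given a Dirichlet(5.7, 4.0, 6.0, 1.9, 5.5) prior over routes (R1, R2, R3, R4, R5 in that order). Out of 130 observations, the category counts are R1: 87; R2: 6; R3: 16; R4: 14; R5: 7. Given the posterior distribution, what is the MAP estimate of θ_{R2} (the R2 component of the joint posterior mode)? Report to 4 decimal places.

0.0608

The Dirichlet prior is conjugate to the Multinomial likelihood: each posterior αⱼ = prior αⱼ + observed count nⱼ.
Posterior concentration: (92.7, 10.0, 22.0, 15.9, 12.5), total = 153.1.
Joint mode component: (α_{R2}−1)/(Σα−K) = 9.0/148.1 = 0.0608.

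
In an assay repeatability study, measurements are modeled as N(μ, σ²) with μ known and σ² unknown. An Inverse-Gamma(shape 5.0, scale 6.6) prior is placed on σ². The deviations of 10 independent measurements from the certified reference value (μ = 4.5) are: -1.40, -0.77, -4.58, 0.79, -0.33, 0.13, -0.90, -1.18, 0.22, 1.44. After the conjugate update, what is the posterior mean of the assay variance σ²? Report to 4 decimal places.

With known mean μ and an Inverse-Gamma(α, β) prior on σ², the Normal likelihood is conjugate: posterior is Inv-Gamma(α + n/2, β + Σ(xᵢ−μ)²/2).
Σ(xᵢ−μ)² = (-1.40)² + (-0.77)² + (-4.58)² + (0.79)² + (-0.33)² + (0.13)² + (-0.90)² + (-1.18)² + (0.22)² + (1.44)² = 28.6036.
Posterior: Inv-Gamma(5.0 + 10/2, 6.6 + 28.6036/2) = Inv-Gamma(10.00, 20.90180).
E[σ²|data] = β/(α−1) = 20.90180/9.00 = 2.3224.

2.3224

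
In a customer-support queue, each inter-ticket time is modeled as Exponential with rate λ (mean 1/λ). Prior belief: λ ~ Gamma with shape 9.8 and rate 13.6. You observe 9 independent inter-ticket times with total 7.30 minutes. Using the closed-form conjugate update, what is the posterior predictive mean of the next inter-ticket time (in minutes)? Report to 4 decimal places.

1.1742

With a Gamma(shape α, rate β) prior on the exponential rate λ, the posterior after n observations with total T = Σxᵢ is Gamma(α+n, β+T).
Posterior: Gamma(9.8+9, 13.6+7.30) = Gamma(18.8, 20.90).
The predictive distribution for the next observation is Lomax; its mean is β/(α−1) = 20.90/17.8 = 1.1742.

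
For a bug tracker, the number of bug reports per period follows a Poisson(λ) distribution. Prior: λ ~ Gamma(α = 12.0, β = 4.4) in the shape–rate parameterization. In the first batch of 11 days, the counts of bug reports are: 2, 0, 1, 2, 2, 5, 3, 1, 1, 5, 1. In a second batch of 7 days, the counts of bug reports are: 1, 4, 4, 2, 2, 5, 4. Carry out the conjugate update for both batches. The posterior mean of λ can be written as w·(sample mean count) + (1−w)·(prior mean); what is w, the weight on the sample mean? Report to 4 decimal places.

With a Gamma(shape α, rate β) prior, the Poisson likelihood is conjugate: the posterior is Gamma(α + ΣXᵢ, β + n).
Total number of days: n = 11 + 7 = 18.
Posterior mean = (α₀+S)/(β₀+n) = [n/(β₀+n)]·(S/n) + [β₀/(β₀+n)]·(α₀/β₀), so only n and β₀ enter the weight.
Weight on data w = n/(β₀+n) = 18/(4.4+18) = 18/22.4 = 0.8036.

0.8036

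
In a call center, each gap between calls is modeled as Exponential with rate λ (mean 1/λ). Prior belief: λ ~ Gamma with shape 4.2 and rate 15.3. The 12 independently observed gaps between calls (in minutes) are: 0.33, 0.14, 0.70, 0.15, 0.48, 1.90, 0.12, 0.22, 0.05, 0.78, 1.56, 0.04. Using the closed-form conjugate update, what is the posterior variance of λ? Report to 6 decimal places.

With a Gamma(shape α, rate β) prior on the exponential rate λ, the posterior after n observations with total T = Σxᵢ is Gamma(α+n, β+T).
Sum of observations T = 6.47 minutes; n = 12.
Posterior: Gamma(4.2+12, 15.3+6.47) = Gamma(16.2, 21.77).
Var = α/β² = 0.034182.

0.034182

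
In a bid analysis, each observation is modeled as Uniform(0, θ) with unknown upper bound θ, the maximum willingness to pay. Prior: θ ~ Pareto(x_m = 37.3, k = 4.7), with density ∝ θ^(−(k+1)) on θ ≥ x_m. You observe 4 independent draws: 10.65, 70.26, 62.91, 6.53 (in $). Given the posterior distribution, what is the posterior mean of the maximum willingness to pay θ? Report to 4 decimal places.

A Pareto(scale x_m, shape k) prior on the upper bound θ of Uniform(0, θ) is conjugate: posterior is Pareto(max(x_m, max xᵢ), k + n).
Sample maximum = 70.26; prior scale x_m = 37.3 → posterior scale = max = 70.26.
Posterior shape = 4.7 + 4 = 8.7.
E[θ|data] = k·x_m/(k−1) = 8.7·70.26/7.7 = 79.3847.

79.3847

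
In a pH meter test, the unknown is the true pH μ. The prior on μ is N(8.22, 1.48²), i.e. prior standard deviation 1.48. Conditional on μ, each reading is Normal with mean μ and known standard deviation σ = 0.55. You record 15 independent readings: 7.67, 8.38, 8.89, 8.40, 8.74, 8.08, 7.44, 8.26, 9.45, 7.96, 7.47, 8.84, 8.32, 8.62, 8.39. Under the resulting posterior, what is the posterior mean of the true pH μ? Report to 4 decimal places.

8.3264

For Normal data with known variance σ², a Normal(μ₀, σ₀²) prior on μ is conjugate. Posterior precision = 1/σ₀² + n/σ²; posterior mean is the precision-weighted average of μ₀ and x̄.
Σxᵢ = 7.67 + 8.38 + 8.89 + 8.40 + 8.74 + 8.08 + 7.44 + 8.26 + 9.45 + 7.96 + 7.47 + 8.84 + 8.32 + 8.62 + 8.39 = 124.91, so n·x̄ = 124.91.
σ₀² = 1.48² = 2.1904, σ² = 0.55² = 0.3025; σ² + n·σ₀² = 0.3025 + 15·2.1904 = 33.1585.
Posterior mean = (μ₀/σ₀² + n·x̄/σ²)/(1/σ₀² + n/σ²) = (σ²·μ₀ + σ₀²·n·x̄)/(σ² + n·σ₀²) = (0.3025·8.22 + 2.1904·124.91)/33.1585 = 276.089414/33.1585 = 8.3264.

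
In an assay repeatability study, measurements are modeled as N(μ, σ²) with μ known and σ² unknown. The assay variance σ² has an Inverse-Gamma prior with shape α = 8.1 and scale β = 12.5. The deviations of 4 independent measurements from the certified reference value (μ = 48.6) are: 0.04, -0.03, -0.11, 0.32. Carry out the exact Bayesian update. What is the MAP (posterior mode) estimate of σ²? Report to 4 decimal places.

1.1314

With known mean μ and an Inverse-Gamma(α, β) prior on σ², the Normal likelihood is conjugate: posterior is Inv-Gamma(α + n/2, β + Σ(xᵢ−μ)²/2).
Σ(xᵢ−μ)² = (0.04)² + (-0.03)² + (-0.11)² + (0.32)² = 0.1170.
Posterior: Inv-Gamma(8.1 + 4/2, 12.5 + 0.1170/2) = Inv-Gamma(10.10, 12.55850).
Mode = β/(α+1) = 12.55850/11.10 = 1.1314.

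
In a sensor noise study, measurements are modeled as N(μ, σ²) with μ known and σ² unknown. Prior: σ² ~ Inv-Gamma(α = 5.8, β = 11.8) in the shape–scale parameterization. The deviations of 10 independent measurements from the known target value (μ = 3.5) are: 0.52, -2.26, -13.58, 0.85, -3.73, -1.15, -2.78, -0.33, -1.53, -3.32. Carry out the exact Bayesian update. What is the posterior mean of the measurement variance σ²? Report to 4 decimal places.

12.7833

With known mean μ and an Inverse-Gamma(α, β) prior on σ², the Normal likelihood is conjugate: posterior is Inv-Gamma(α + n/2, β + Σ(xᵢ−μ)²/2).
Σ(xᵢ−μ)² = (0.52)² + (-2.26)² + (-13.58)² + (0.85)² + (-3.73)² + (-1.15)² + (-2.78)² + (-0.33)² + (-1.53)² + (-3.32)² = 226.9529.
Posterior: Inv-Gamma(5.8 + 10/2, 11.8 + 226.9529/2) = Inv-Gamma(10.80, 125.27645).
E[σ²|data] = β/(α−1) = 125.27645/9.80 = 12.7833.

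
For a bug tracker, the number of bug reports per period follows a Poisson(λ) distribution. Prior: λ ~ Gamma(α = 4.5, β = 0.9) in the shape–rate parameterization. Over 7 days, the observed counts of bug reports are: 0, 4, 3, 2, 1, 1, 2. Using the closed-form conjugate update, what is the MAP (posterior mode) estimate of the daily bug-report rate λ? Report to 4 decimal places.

With a Gamma(shape α, rate β) prior, the Poisson likelihood is conjugate: the posterior is Gamma(α + ΣXᵢ, β + n).
Sum of counts S = 13 over n = 7 days.
Posterior: Gamma(α+S, β+n) = Gamma(4.5+13, 0.9+7) = Gamma(17.5, 7.9).
Mode of Gamma(α,β) for α≥1 is (α−1)/β = 16.5/7.9 = 2.0886.

2.0886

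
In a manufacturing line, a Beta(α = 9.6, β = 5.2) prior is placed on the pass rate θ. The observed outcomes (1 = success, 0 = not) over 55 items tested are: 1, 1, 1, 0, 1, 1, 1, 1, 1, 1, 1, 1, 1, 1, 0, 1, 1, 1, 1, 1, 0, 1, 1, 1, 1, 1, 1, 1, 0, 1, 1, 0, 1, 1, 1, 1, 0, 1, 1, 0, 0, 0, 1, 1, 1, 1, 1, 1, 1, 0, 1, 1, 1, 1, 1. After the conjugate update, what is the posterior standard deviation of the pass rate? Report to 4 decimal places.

0.0491

The Beta prior is conjugate to a Binomial/Bernoulli likelihood; the update adds successes to α and failures to β.
Posterior: Beta(α+k, β+n−k) = Beta(9.6+45, 5.2+10) = Beta(54.6, 15.2).
Var = αβ/((α+β)²(α+β+1)) = 54.6·15.2/(69.8²·70.8) = 0.00240598; SD = √0.00240598 = 0.0491.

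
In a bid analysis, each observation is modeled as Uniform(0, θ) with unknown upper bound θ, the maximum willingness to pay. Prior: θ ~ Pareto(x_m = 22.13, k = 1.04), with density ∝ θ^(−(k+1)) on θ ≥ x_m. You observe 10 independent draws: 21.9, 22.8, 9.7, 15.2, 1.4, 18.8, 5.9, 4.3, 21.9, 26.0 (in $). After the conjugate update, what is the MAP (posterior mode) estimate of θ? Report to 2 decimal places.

A Pareto(scale x_m, shape k) prior on the upper bound θ of Uniform(0, θ) is conjugate: posterior is Pareto(max(x_m, max xᵢ), k + n).
Sample maximum = 26.0; prior scale x_m = 22.13 → posterior scale = max = 26.00.
Posterior shape = 1.04 + 10 = 11.04.
The Pareto density is decreasing on [x_m, ∞), so the mode is x_m = 26.00.

26.00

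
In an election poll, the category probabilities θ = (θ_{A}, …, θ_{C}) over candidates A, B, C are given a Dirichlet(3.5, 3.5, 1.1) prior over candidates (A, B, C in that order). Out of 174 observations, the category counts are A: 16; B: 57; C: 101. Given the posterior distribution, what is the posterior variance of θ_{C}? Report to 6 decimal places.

0.001345

The Dirichlet prior is conjugate to the Multinomial likelihood: each posterior αⱼ = prior αⱼ + observed count nⱼ.
Posterior concentration: (19.5, 60.5, 102.1), total = 182.1.
Var[θ_j] = α_j(Σα−α_j)/((Σα)²(Σα+1)) = 102.1·80.0/(182.1²·183.1) = 0.001345.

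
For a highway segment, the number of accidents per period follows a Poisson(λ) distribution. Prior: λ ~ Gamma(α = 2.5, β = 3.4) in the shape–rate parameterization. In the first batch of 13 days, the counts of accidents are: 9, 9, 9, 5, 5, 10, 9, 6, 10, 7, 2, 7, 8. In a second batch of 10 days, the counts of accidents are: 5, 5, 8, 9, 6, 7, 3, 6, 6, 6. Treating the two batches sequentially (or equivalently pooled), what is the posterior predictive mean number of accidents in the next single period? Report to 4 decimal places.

6.0417

With a Gamma(shape α, rate β) prior, the Poisson likelihood is conjugate: the posterior is Gamma(α + ΣXᵢ, β + n).
Batch 1: sum of counts S = 96 over n = 13 days.
After batch 1: Gamma(α+S, β+n) = Gamma(2.5+96, 3.4+13) = Gamma(98.5, 16.4).
Batch 2: sum of counts S = 61 over n = 10 days.
After batch 2: Gamma(α+S, β+n) = Gamma(98.5+61, 16.4+10) = Gamma(159.5, 26.4).
The predictive distribution for one future period is NegBinom with mean α/β = 6.0417.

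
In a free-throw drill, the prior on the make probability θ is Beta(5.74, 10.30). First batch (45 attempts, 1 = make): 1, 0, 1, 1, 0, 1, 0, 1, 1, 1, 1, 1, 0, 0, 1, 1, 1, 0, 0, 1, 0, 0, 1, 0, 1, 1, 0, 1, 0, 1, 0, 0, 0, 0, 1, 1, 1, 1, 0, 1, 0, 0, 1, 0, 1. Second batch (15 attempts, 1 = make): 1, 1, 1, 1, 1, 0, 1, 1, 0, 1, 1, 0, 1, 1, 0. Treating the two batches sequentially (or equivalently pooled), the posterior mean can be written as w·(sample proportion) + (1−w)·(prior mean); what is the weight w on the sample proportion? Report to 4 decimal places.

The Beta prior is conjugate to a Binomial/Bernoulli likelihood; the update adds successes to α and failures to β.
Total number of attempts: n = 45 + 15 = 60.
Posterior mean = (α₀+k)/(α₀+β₀+n) = [n/(α₀+β₀+n)]·(k/n) + [(α₀+β₀)/(α₀+β₀+n)]·α₀/(α₀+β₀), so only n and the prior enter the weight.
The weight on the data is w = n/(α₀+β₀+n) = 60/(5.74+10.30+60) = 60/76.04 = 0.7891.

0.7891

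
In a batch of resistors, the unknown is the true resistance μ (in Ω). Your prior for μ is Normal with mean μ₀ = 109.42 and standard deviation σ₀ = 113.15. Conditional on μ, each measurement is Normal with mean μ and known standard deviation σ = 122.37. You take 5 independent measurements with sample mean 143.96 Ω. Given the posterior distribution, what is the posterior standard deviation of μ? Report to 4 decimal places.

For Normal data with known variance σ², a Normal(μ₀, σ₀²) prior on μ is conjugate. Posterior precision = 1/σ₀² + n/σ²; posterior mean is the precision-weighted average of μ₀ and x̄.
σ₀² = 113.15² = 12802.9225, σ² = 122.37² = 14974.4169; σ² + n·σ₀² = 14974.4169 + 5·12802.9225 = 78989.0294.
Posterior precision = 1/σ₀² + n/σ² = 1/12802.9225 + 5/14974.4169 = (σ² + n·σ₀²)/(σ₀²σ²) = 78989.0294/(12802.9225·14974.4169); posterior variance σₙ² = σ₀²σ²/(σ² + n·σ₀²) = 12802.9225·14974.4169/78989.0294 = 2427.125647.
Posterior SD = √σₙ² = √(12802.9225·14974.4169/78989.0294) = 49.2659.

49.2659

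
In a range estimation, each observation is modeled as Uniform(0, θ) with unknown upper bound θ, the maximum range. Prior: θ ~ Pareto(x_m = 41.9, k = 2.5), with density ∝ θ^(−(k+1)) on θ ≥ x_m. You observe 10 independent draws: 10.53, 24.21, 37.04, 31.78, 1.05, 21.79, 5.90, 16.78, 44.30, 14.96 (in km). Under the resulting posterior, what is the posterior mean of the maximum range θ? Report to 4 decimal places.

A Pareto(scale x_m, shape k) prior on the upper bound θ of Uniform(0, θ) is conjugate: posterior is Pareto(max(x_m, max xᵢ), k + n).
Sample maximum = 44.30; prior scale x_m = 41.9 → posterior scale = max = 44.30.
Posterior shape = 2.5 + 10 = 12.5.
E[θ|data] = k·x_m/(k−1) = 12.5·44.30/11.5 = 48.1522.

48.1522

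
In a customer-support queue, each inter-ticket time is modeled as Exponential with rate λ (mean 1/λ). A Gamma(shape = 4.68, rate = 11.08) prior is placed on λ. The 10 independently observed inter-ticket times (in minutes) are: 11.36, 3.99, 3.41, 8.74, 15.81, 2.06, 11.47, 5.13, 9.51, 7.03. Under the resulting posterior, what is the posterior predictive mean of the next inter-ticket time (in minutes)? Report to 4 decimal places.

With a Gamma(shape α, rate β) prior on the exponential rate λ, the posterior after n observations with total T = Σxᵢ is Gamma(α+n, β+T).
Sum of observations T = 78.51 minutes; n = 10.
Posterior: Gamma(4.68+10, 11.08+78.51) = Gamma(14.68, 89.59).
The predictive distribution for the next observation is Lomax; its mean is β/(α−1) = 89.59/13.68 = 6.5490.

6.5490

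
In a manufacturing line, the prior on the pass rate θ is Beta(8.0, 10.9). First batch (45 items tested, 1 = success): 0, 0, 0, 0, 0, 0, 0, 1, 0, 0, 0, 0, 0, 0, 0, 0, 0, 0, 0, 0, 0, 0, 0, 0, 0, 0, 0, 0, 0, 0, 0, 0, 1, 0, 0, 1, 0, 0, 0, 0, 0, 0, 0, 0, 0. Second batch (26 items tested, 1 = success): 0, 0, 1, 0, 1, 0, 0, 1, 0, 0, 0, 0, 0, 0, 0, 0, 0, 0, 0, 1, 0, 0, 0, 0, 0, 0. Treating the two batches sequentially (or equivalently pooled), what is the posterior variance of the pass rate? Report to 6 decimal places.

0.001529

The Beta prior is conjugate to a Binomial/Bernoulli likelihood; the update adds successes to α and failures to β.
After batch 1: Beta(8.0+3, 10.9+42) = Beta(11.0, 52.9).
After batch 2: Beta(11.0+4, 52.9+22) = Beta(15.0, 74.9).
Var = αβ/((α+β)²(α+β+1)) = 15.0·74.9/(89.9²·90.9) = 0.001529.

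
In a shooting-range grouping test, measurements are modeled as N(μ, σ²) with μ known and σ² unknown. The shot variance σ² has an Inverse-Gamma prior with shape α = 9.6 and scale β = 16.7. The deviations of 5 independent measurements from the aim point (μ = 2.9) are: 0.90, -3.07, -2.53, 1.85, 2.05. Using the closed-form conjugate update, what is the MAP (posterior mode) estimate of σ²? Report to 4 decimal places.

2.2008

With known mean μ and an Inverse-Gamma(α, β) prior on σ², the Normal likelihood is conjugate: posterior is Inv-Gamma(α + n/2, β + Σ(xᵢ−μ)²/2).
Σ(xᵢ−μ)² = (0.90)² + (-3.07)² + (-2.53)² + (1.85)² + (2.05)² = 24.2608.
Posterior: Inv-Gamma(9.6 + 5/2, 16.7 + 24.2608/2) = Inv-Gamma(12.10, 28.83040).
Mode = β/(α+1) = 28.83040/13.10 = 2.2008.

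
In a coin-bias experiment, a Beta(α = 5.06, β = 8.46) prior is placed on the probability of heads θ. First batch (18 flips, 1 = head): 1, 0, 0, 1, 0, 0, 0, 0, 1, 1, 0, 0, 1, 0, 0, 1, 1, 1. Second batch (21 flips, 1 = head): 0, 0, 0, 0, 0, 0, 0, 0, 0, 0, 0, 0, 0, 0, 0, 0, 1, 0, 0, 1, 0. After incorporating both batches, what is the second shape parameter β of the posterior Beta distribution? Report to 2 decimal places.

37.46

The Beta prior is conjugate to a Binomial/Bernoulli likelihood; the update adds successes to α and failures to β.
After batch 1: Beta(5.06+8, 8.46+10) = Beta(13.06, 18.46).
After batch 2: Beta(13.06+2, 18.46+19) = Beta(15.06, 37.46).
Posterior β = 37.46.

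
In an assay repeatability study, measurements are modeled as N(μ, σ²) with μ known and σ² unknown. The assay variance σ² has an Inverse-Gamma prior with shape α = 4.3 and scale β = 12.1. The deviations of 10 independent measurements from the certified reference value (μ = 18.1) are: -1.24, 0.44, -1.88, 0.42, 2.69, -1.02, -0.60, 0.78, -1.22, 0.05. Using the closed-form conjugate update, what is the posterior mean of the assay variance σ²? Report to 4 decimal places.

2.4324

With known mean μ and an Inverse-Gamma(α, β) prior on σ², the Normal likelihood is conjugate: posterior is Inv-Gamma(α + n/2, β + Σ(xᵢ−μ)²/2).
Σ(xᵢ−μ)² = (-1.24)² + (0.44)² + (-1.88)² + (0.42)² + (2.69)² + (-1.02)² + (-0.60)² + (0.78)² + (-1.22)² + (0.05)² = 16.1778.
Posterior: Inv-Gamma(4.3 + 10/2, 12.1 + 16.1778/2) = Inv-Gamma(9.30, 20.18890).
E[σ²|data] = β/(α−1) = 20.18890/8.30 = 2.4324.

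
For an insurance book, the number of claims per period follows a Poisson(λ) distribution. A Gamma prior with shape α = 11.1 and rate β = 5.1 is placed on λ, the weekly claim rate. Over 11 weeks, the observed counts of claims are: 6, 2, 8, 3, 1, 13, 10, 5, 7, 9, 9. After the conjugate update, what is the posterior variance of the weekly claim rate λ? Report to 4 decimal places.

With a Gamma(shape α, rate β) prior, the Poisson likelihood is conjugate: the posterior is Gamma(α + ΣXᵢ, β + n).
Sum of counts S = 73 over n = 11 weeks.
Posterior: Gamma(α+S, β+n) = Gamma(11.1+73, 5.1+11) = Gamma(84.1, 16.1).
Var = α/β² = 84.1/16.1² = 0.3244.

0.3244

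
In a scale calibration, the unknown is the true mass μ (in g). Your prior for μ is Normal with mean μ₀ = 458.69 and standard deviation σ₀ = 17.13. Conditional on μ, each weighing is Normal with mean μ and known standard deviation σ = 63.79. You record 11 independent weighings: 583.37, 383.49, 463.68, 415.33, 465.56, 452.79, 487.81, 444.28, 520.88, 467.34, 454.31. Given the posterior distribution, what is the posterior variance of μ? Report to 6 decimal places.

For Normal data with known variance σ², a Normal(μ₀, σ₀²) prior on μ is conjugate. Posterior precision = 1/σ₀² + n/σ²; posterior mean is the precision-weighted average of μ₀ and x̄.
σ₀² = 17.13² = 293.4369, σ² = 63.79² = 4069.1641; σ² + n·σ₀² = 4069.1641 + 11·293.4369 = 7296.97.
Posterior precision = 1/σ₀² + n/σ² = 1/293.4369 + 11/4069.1641 = (σ² + n·σ₀²)/(σ₀²σ²) = 7296.97/(293.4369·4069.1641); posterior variance σₙ² = σ₀²σ²/(σ² + n·σ₀²) = 293.4369·4069.1641/7296.97 = 163.635440.

163.635440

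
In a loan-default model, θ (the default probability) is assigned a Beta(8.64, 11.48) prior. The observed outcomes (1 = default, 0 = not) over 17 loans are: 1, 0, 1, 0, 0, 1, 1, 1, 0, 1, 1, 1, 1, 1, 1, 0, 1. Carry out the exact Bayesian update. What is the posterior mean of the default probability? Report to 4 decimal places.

The Beta prior is conjugate to a Binomial/Bernoulli likelihood; the update adds successes to α and failures to β.
Posterior: Beta(α+k, β+n−k) = Beta(8.64+12, 11.48+5) = Beta(20.64, 16.48).
Posterior mean = α/(α+β) = 20.64/37.12 = 0.5560.

0.5560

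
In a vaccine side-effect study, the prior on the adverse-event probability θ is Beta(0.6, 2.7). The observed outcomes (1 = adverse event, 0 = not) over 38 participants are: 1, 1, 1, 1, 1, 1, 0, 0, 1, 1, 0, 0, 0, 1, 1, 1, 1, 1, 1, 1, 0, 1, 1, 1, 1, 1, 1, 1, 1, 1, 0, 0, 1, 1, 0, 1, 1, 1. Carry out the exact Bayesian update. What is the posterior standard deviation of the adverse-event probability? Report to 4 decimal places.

The Beta prior is conjugate to a Binomial/Bernoulli likelihood; the update adds successes to α and failures to β.
Posterior: Beta(α+k, β+n−k) = Beta(0.6+29, 2.7+9) = Beta(29.6, 11.7).
Var = αβ/((α+β)²(α+β+1)) = 29.6·11.7/(41.3²·42.3) = 0.00479995; SD = √0.00479995 = 0.0693.

0.0693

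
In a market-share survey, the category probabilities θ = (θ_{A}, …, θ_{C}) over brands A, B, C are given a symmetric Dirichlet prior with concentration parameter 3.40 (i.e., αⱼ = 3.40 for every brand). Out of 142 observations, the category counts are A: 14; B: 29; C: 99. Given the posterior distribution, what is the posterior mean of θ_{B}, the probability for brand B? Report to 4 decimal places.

The Dirichlet prior is conjugate to the Multinomial likelihood: each posterior αⱼ = prior αⱼ + observed count nⱼ.
Posterior concentration: (17.40, 32.40, 102.40), total = 152.20.
E[θ_{B}|data] = α_{B}/Σα = 32.40/152.20 = 0.2129.

0.2129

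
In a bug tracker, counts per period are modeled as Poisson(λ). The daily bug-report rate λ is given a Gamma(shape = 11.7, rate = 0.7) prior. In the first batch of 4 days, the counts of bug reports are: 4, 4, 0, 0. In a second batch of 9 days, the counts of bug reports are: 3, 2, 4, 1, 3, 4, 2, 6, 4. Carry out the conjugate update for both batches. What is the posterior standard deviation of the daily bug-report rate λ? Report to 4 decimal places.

0.5094

With a Gamma(shape α, rate β) prior, the Poisson likelihood is conjugate: the posterior is Gamma(α + ΣXᵢ, β + n).
Batch 1: sum of counts S = 8 over n = 4 days.
After batch 1: Gamma(α+S, β+n) = Gamma(11.7+8, 0.7+4) = Gamma(19.7, 4.7).
Batch 2: sum of counts S = 29 over n = 9 days.
After batch 2: Gamma(α+S, β+n) = Gamma(19.7+29, 4.7+9) = Gamma(48.7, 13.7).
SD = √α/β = √48.7/13.7 = 0.5094.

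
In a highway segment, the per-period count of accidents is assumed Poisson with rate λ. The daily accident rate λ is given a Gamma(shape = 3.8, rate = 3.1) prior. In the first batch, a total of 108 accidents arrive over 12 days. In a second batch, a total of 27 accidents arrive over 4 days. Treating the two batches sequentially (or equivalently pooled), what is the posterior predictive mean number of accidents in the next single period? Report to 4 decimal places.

7.2670

With a Gamma(shape α, rate β) prior, the Poisson likelihood is conjugate: the posterior is Gamma(α + ΣXᵢ, β + n).
After batch 1: Gamma(α+S, β+n) = Gamma(3.8+108, 3.1+12) = Gamma(111.8, 15.1).
After batch 2: Gamma(α+S, β+n) = Gamma(111.8+27, 15.1+4) = Gamma(138.8, 19.1).
The predictive distribution for one future period is NegBinom with mean α/β = 7.2670.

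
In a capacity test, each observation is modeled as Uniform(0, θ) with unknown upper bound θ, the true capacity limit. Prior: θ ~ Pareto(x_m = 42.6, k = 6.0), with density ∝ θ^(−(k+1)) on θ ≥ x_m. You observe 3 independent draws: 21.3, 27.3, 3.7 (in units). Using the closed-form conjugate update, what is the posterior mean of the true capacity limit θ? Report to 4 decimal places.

A Pareto(scale x_m, shape k) prior on the upper bound θ of Uniform(0, θ) is conjugate: posterior is Pareto(max(x_m, max xᵢ), k + n).
Sample maximum = 27.3; prior scale x_m = 42.6 → posterior scale = max = 42.6.
Posterior shape = 6.0 + 3 = 9.0.
E[θ|data] = k·x_m/(k−1) = 9.0·42.6/8.0 = 47.9250.

47.9250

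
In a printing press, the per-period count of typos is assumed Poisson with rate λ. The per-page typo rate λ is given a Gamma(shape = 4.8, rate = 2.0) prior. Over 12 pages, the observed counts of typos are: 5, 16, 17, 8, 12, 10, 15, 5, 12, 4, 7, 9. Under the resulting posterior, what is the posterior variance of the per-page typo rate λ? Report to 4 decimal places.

With a Gamma(shape α, rate β) prior, the Poisson likelihood is conjugate: the posterior is Gamma(α + ΣXᵢ, β + n).
Sum of counts S = 120 over n = 12 pages.
Posterior: Gamma(α+S, β+n) = Gamma(4.8+120, 2.0+12) = Gamma(124.8, 14.0).
Var = α/β² = 124.8/14.0² = 0.6367.

0.6367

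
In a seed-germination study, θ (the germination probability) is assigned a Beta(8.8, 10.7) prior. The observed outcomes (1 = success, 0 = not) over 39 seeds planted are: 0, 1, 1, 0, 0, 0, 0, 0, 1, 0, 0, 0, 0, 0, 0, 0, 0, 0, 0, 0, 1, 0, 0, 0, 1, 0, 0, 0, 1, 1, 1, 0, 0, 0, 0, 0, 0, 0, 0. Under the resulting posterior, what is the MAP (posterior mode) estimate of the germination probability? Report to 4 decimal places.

0.2796

The Beta prior is conjugate to a Binomial/Bernoulli likelihood; the update adds successes to α and failures to β.
Posterior: Beta(α+k, β+n−k) = Beta(8.8+8, 10.7+31) = Beta(16.8, 41.7).
Mode of Beta(a,b) for a,b>1 is (a−1)/(a+b−2) = 15.8/56.5 = 0.2796.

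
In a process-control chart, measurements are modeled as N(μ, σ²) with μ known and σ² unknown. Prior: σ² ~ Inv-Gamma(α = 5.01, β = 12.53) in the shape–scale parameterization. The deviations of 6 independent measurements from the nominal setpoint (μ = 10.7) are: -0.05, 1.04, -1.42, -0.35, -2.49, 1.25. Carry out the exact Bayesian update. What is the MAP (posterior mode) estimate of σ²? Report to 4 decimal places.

2.0003

With known mean μ and an Inverse-Gamma(α, β) prior on σ², the Normal likelihood is conjugate: posterior is Inv-Gamma(α + n/2, β + Σ(xᵢ−μ)²/2).
Σ(xᵢ−μ)² = (-0.05)² + (1.04)² + (-1.42)² + (-0.35)² + (-2.49)² + (1.25)² = 10.9856.
Posterior: Inv-Gamma(5.01 + 6/2, 12.53 + 10.9856/2) = Inv-Gamma(8.01, 18.02280).
Mode = β/(α+1) = 18.02280/9.01 = 2.0003.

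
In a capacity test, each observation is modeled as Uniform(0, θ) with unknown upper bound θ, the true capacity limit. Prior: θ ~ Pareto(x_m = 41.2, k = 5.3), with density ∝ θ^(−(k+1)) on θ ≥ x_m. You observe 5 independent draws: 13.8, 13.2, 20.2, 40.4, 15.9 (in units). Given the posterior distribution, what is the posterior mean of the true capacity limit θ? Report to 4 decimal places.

A Pareto(scale x_m, shape k) prior on the upper bound θ of Uniform(0, θ) is conjugate: posterior is Pareto(max(x_m, max xᵢ), k + n).
Sample maximum = 40.4; prior scale x_m = 41.2 → posterior scale = max = 41.2.
Posterior shape = 5.3 + 5 = 10.3.
E[θ|data] = k·x_m/(k−1) = 10.3·41.2/9.3 = 45.6301.

45.6301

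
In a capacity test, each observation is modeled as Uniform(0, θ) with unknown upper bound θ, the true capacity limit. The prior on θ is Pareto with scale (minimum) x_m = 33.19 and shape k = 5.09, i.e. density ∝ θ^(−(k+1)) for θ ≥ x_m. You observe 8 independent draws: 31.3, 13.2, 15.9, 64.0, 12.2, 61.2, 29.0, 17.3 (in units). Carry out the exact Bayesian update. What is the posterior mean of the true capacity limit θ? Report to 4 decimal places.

69.2936

A Pareto(scale x_m, shape k) prior on the upper bound θ of Uniform(0, θ) is conjugate: posterior is Pareto(max(x_m, max xᵢ), k + n).
Sample maximum = 64.0; prior scale x_m = 33.19 → posterior scale = max = 64.00.
Posterior shape = 5.09 + 8 = 13.09.
E[θ|data] = k·x_m/(k−1) = 13.09·64.00/12.09 = 69.2936.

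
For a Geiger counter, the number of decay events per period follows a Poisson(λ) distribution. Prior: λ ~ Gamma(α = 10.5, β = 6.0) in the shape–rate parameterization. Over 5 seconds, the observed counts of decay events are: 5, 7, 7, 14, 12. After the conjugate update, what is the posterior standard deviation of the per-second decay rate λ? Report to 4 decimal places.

With a Gamma(shape α, rate β) prior, the Poisson likelihood is conjugate: the posterior is Gamma(α + ΣXᵢ, β + n).
Sum of counts S = 45 over n = 5 seconds.
Posterior: Gamma(α+S, β+n) = Gamma(10.5+45, 6.0+5) = Gamma(55.5, 11.0).
SD = √α/β = √55.5/11.0 = 0.6773.

0.6773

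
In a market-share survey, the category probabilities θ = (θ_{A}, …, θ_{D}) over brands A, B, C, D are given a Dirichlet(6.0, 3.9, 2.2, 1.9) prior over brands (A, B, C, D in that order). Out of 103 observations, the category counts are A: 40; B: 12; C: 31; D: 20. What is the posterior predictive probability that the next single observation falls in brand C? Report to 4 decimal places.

0.2838

The Dirichlet prior is conjugate to the Multinomial likelihood: each posterior αⱼ = prior αⱼ + observed count nⱼ.
Posterior concentration: (46.0, 15.9, 33.2, 21.9), total = 117.0.
P(next = C | data) = α_{C}/Σα = 0.2838.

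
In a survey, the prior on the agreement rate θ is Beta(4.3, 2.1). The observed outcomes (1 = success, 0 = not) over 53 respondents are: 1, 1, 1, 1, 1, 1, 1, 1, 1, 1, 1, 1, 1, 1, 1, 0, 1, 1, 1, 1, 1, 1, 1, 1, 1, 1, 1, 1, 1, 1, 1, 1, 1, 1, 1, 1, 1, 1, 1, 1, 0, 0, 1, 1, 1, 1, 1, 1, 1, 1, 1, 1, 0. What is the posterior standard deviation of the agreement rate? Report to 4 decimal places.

0.0391

The Beta prior is conjugate to a Binomial/Bernoulli likelihood; the update adds successes to α and failures to β.
Posterior: Beta(α+k, β+n−k) = Beta(4.3+49, 2.1+4) = Beta(53.3, 6.1).
Var = αβ/((α+β)²(α+β+1)) = 53.3·6.1/(59.4²·60.4) = 0.00152562; SD = √0.00152562 = 0.0391.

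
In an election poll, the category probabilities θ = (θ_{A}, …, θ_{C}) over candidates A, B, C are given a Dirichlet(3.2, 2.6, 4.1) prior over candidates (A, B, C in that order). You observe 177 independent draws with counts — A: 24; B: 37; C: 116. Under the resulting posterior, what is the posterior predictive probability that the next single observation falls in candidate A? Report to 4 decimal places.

0.1455

The Dirichlet prior is conjugate to the Multinomial likelihood: each posterior αⱼ = prior αⱼ + observed count nⱼ.
Posterior concentration: (27.2, 39.6, 120.1), total = 186.9.
P(next = A | data) = α_{A}/Σα = 0.1455.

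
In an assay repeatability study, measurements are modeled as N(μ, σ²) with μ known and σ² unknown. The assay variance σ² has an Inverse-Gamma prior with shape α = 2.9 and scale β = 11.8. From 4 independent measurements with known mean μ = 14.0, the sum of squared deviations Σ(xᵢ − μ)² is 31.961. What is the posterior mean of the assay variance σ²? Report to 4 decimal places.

7.1232

With known mean μ and an Inverse-Gamma(α, β) prior on σ², the Normal likelihood is conjugate: posterior is Inv-Gamma(α + n/2, β + Σ(xᵢ−μ)²/2).
Posterior: Inv-Gamma(2.9 + 4/2, 11.8 + 31.961/2) = Inv-Gamma(4.90, 27.7805).
E[σ²|data] = β/(α−1) = 27.7805/3.90 = 7.1232.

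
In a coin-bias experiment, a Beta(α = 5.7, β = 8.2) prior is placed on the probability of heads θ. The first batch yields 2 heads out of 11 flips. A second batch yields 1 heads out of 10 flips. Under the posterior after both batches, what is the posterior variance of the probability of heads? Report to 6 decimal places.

0.005213

The Beta prior is conjugate to a Binomial/Bernoulli likelihood; the update adds successes to α and failures to β.
After batch 1: Beta(5.7+2, 8.2+9) = Beta(7.7, 17.2).
After batch 2: Beta(7.7+1, 17.2+9) = Beta(8.7, 26.2).
Var = αβ/((α+β)²(α+β+1)) = 8.7·26.2/(34.9²·35.9) = 0.005213.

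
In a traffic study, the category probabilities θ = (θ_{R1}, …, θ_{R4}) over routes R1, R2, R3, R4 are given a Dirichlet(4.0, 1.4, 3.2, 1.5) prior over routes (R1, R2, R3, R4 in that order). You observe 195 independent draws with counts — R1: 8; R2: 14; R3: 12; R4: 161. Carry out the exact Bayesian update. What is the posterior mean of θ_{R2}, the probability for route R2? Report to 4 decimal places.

0.0751

The Dirichlet prior is conjugate to the Multinomial likelihood: each posterior αⱼ = prior αⱼ + observed count nⱼ.
Posterior concentration: (12.0, 15.4, 15.2, 162.5), total = 205.1.
E[θ_{R2}|data] = α_{R2}/Σα = 15.4/205.1 = 0.0751.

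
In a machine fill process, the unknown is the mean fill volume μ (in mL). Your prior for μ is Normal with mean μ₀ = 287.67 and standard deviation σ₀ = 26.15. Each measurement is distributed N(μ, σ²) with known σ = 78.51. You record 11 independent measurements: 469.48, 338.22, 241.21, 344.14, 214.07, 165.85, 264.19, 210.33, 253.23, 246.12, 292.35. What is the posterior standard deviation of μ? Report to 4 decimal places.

17.5493

For Normal data with known variance σ², a Normal(μ₀, σ₀²) prior on μ is conjugate. Posterior precision = 1/σ₀² + n/σ²; posterior mean is the precision-weighted average of μ₀ and x̄.
σ₀² = 26.15² = 683.8225, σ² = 78.51² = 6163.8201; σ² + n·σ₀² = 6163.8201 + 11·683.8225 = 13685.8676.
Posterior precision = 1/σ₀² + n/σ² = 1/683.8225 + 11/6163.8201 = (σ² + n·σ₀²)/(σ₀²σ²) = 13685.8676/(683.8225·6163.8201); posterior variance σₙ² = σ₀²σ²/(σ² + n·σ₀²) = 683.8225·6163.8201/13685.8676 = 307.978931.
Posterior SD = √σₙ² = √(683.8225·6163.8201/13685.8676) = 17.5493.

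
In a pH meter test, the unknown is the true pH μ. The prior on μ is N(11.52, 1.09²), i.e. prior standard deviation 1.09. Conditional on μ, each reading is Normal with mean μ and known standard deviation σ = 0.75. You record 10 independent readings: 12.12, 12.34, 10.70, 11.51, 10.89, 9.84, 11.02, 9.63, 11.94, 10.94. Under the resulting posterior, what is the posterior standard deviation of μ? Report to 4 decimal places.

For Normal data with known variance σ², a Normal(μ₀, σ₀²) prior on μ is conjugate. Posterior precision = 1/σ₀² + n/σ²; posterior mean is the precision-weighted average of μ₀ and x̄.
σ₀² = 1.09² = 1.1881, σ² = 0.75² = 0.5625; σ² + n·σ₀² = 0.5625 + 10·1.1881 = 12.4435.
Posterior precision = 1/σ₀² + n/σ² = 1/1.1881 + 10/0.5625 = (σ² + n·σ₀²)/(σ₀²σ²) = 12.4435/(1.1881·0.5625); posterior variance σₙ² = σ₀²σ²/(σ² + n·σ₀²) = 1.1881·0.5625/12.4435 = 0.053707.
Posterior SD = √σₙ² = √(1.1881·0.5625/12.4435) = 0.2317.

0.2317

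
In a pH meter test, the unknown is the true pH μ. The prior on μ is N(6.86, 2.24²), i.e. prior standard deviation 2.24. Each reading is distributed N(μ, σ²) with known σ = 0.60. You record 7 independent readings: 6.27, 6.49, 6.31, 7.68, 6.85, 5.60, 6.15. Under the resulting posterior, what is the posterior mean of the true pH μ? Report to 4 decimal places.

For Normal data with known variance σ², a Normal(μ₀, σ₀²) prior on μ is conjugate. Posterior precision = 1/σ₀² + n/σ²; posterior mean is the precision-weighted average of μ₀ and x̄.
Σxᵢ = 6.27 + 6.49 + 6.31 + 7.68 + 6.85 + 5.60 + 6.15 = 45.35, so n·x̄ = 45.35.
σ₀² = 2.24² = 5.0176, σ² = 0.60² = 0.36; σ² + n·σ₀² = 0.36 + 7·5.0176 = 35.4832.
Posterior mean = (μ₀/σ₀² + n·x̄/σ²)/(1/σ₀² + n/σ²) = (σ²·μ₀ + σ₀²·n·x̄)/(σ² + n·σ₀²) = (0.36·6.86 + 5.0176·45.35)/35.4832 = 230.01776/35.4832 = 6.4824.

6.4824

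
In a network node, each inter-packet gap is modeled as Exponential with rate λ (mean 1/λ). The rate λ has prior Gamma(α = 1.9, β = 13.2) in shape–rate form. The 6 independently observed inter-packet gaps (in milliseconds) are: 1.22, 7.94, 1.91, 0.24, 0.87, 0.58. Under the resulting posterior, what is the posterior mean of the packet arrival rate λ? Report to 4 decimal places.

0.3043

With a Gamma(shape α, rate β) prior on the exponential rate λ, the posterior after n observations with total T = Σxᵢ is Gamma(α+n, β+T).
Sum of observations T = 12.76 milliseconds; n = 6.
Posterior: Gamma(1.9+6, 13.2+12.76) = Gamma(7.9, 25.96).
Posterior mean of λ = α/β = 7.9/25.96 = 0.3043.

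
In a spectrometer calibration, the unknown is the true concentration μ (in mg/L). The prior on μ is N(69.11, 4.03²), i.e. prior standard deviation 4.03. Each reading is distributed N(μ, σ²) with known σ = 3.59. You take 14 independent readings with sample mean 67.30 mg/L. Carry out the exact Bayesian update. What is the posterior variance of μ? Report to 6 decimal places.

0.871197

For Normal data with known variance σ², a Normal(μ₀, σ₀²) prior on μ is conjugate. Posterior precision = 1/σ₀² + n/σ²; posterior mean is the precision-weighted average of μ₀ and x̄.
σ₀² = 4.03² = 16.2409, σ² = 3.59² = 12.8881; σ² + n·σ₀² = 12.8881 + 14·16.2409 = 240.2607.
Posterior precision = 1/σ₀² + n/σ² = 1/16.2409 + 14/12.8881 = (σ² + n·σ₀²)/(σ₀²σ²) = 240.2607/(16.2409·12.8881); posterior variance σₙ² = σ₀²σ²/(σ² + n·σ₀²) = 16.2409·12.8881/240.2607 = 0.871197.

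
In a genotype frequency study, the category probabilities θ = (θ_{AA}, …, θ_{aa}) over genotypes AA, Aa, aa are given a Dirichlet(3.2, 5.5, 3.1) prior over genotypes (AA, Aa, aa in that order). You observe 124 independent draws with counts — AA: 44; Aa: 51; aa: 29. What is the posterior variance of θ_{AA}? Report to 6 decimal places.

The Dirichlet prior is conjugate to the Multinomial likelihood: each posterior αⱼ = prior αⱼ + observed count nⱼ.
Posterior concentration: (47.2, 56.5, 32.1), total = 135.8.
Var[θ_j] = α_j(Σα−α_j)/((Σα)²(Σα+1)) = 47.2·88.6/(135.8²·136.8) = 0.001658.

0.001658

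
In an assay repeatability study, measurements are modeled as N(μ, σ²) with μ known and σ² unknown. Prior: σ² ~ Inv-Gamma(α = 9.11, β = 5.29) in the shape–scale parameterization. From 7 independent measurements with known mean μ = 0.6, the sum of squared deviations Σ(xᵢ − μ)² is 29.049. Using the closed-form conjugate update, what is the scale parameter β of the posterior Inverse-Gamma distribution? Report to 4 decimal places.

19.8145

With known mean μ and an Inverse-Gamma(α, β) prior on σ², the Normal likelihood is conjugate: posterior is Inv-Gamma(α + n/2, β + Σ(xᵢ−μ)²/2).
Posterior: Inv-Gamma(9.11 + 7/2, 5.29 + 29.049/2) = Inv-Gamma(12.61, 19.8145).
Posterior β = 19.8145.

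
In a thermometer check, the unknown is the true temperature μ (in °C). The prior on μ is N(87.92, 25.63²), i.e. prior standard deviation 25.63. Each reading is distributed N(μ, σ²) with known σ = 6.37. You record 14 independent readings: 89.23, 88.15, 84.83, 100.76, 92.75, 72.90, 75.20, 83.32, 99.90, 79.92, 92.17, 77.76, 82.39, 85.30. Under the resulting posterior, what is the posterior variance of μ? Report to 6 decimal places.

For Normal data with known variance σ², a Normal(μ₀, σ₀²) prior on μ is conjugate. Posterior precision = 1/σ₀² + n/σ²; posterior mean is the precision-weighted average of μ₀ and x̄.
σ₀² = 25.63² = 656.8969, σ² = 6.37² = 40.5769; σ² + n·σ₀² = 40.5769 + 14·656.8969 = 9237.1335.
Posterior precision = 1/σ₀² + n/σ² = 1/656.8969 + 14/40.5769 = (σ² + n·σ₀²)/(σ₀²σ²) = 9237.1335/(656.8969·40.5769); posterior variance σₙ² = σ₀²σ²/(σ² + n·σ₀²) = 656.8969·40.5769/9237.1335 = 2.885618.

2.885618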